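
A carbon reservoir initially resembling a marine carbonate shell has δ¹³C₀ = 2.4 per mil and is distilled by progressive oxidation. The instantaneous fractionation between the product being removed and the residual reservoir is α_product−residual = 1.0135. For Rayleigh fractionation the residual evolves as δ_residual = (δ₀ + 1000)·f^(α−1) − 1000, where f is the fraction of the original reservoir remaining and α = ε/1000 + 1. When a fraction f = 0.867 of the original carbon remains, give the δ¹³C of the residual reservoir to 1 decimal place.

0.5 per mil

Rayleigh residual: δ_res = (δ₀ + 1000)·f^(α−1) − 1000
α − 1 = 0.01350
f^(α−1) = 0.867^(0.01350) = 0.998075
δ_res = (2.4 + 1000) × 0.998075 − 1000 = 1000.471 − 1000 = 0.47 per mil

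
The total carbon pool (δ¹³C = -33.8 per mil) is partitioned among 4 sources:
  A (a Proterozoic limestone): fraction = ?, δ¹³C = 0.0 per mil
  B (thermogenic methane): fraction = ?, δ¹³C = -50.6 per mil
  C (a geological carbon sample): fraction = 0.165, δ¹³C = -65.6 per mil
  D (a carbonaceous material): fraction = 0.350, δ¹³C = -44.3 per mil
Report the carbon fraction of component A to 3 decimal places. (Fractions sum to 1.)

Let f_A and f_B be the unknown fractions; fractions sum to 1 so f_A + f_B = 0.485.
Mass balance: Σ fᵢ·δᵢ = δ_bulk ⇒ f_A·(0.0) + f_B·(-50.6) = -33.8 − (-26.329) = -7.471
Substitute f_B = 0.485 − f_A:
f_A·(0.0 − -50.6) = -7.471 − 0.485×(-50.6) = 17.070
f_A = 17.070 / 50.6 = 0.3374

0.337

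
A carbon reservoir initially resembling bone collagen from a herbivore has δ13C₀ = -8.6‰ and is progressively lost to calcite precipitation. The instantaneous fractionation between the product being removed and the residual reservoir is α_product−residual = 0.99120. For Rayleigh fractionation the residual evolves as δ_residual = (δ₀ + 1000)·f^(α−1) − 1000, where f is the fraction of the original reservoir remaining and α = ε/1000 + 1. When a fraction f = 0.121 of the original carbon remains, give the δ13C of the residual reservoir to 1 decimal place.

10.0‰

Rayleigh residual: δ_res = (δ₀ + 1000)·f^(α−1) − 1000
α − 1 = -0.00880
f^(α−1) = 0.121^(-0.00880) = 1.018759
δ_res = (-8.6 + 1000) × 1.018759 − 1000 = 1009.998 − 1000 = 10.00‰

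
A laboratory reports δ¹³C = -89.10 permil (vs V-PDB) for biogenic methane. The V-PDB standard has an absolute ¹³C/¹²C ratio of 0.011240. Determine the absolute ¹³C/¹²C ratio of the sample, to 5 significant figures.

R_sample = R_standard × (δ¹³C/1000 + 1)
R_sample = 0.011240 × (-89.10/1000 + 1) = 0.011240 × 0.910900
R_sample = 0.0102385

0.010239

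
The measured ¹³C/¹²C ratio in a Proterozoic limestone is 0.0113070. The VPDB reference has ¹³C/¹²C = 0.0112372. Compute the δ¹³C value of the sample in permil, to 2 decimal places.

δ¹³C = (R_sample / R_standard − 1) × 1000
R_sample / R_standard = 0.0113070 / 0.0112372 = 1.006212
δ¹³C = (1.006212 − 1) × 1000 = 6.212 permil

6.21 permil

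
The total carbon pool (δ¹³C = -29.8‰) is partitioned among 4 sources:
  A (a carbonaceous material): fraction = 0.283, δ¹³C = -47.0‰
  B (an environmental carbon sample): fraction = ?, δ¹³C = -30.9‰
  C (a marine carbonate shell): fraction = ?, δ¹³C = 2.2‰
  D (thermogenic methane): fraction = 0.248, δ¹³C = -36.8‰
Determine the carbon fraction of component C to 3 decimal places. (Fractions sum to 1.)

0.215

Let f_C and f_B be the unknown fractions; fractions sum to 1 so f_C + f_B = 0.469.
Mass balance: Σ fᵢ·δᵢ = δ_bulk ⇒ f_C·(2.2) + f_B·(-30.9) = -29.8 − (-22.427) = -7.373
Substitute f_B = 0.469 − f_C:
f_C·(2.2 − -30.9) = -7.373 − 0.469×(-30.9) = 7.119
f_C = 7.119 / 33.1 = 0.2151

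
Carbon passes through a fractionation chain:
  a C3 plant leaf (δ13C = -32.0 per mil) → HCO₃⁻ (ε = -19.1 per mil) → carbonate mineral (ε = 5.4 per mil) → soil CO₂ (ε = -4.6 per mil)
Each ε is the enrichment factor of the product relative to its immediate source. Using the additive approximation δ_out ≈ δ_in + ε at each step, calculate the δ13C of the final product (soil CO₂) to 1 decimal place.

step 1: δ ≈ -32.0 + (-19.1) = -51.1 per mil
step 2: δ ≈ -51.1 + (5.4) = -45.7 per mil
step 3: δ ≈ -45.7 + (-4.6) = -50.3 per mil

-50.3 per mil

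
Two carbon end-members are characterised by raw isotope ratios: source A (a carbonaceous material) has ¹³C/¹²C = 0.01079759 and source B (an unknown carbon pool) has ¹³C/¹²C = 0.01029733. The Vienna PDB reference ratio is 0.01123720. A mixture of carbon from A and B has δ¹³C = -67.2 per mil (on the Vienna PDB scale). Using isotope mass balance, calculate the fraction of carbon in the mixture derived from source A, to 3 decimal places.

δ_A = (0.01079759/0.01123720 − 1)×1000 = (0.960879 − 1)×1000 = -39.121 per mil
δ_B = (0.01029733/0.01123720 − 1)×1000 = (0.916361 − 1)×1000 = -83.639 per mil
f_A = (δ_mix − δ_B)/(δ_A − δ_B) = (-67.2 − (-83.639))/(-39.121 − (-83.639))
f_A = 16.439 / 44.518 = 0.3693

0.369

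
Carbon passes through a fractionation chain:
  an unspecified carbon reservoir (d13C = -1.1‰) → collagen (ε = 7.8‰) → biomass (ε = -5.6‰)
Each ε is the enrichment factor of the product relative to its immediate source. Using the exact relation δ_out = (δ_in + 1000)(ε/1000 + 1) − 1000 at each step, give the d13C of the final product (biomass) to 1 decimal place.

1.1‰

step 1: δ = (-1.10 + 1000)·(7.8/1000 + 1) − 1000 = 6.69‰
step 2: δ = (6.69 + 1000)·(-5.6/1000 + 1) − 1000 = 1.05‰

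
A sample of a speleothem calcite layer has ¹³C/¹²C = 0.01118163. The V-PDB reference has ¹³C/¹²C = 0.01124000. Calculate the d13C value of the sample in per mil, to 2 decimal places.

-5.19 per mil

d13C = (R_sample / R_standard − 1) × 1000
R_sample / R_standard = 0.01118163 / 0.01124000 = 0.994807
d13C = (0.994807 − 1) × 1000 = -5.193 per mil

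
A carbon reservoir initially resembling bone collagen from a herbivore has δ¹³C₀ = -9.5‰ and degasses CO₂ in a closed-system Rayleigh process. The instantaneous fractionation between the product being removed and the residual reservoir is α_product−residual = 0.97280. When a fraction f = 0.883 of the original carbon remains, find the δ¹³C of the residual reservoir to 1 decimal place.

Rayleigh residual: δ_res = (δ₀ + 1000)·f^(α−1) − 1000
α − 1 = -0.02720
f^(α−1) = 0.883^(-0.02720) = 1.003390
δ_res = (-9.5 + 1000) × 1.003390 − 1000 = 993.858 − 1000 = -6.14‰

-6.1‰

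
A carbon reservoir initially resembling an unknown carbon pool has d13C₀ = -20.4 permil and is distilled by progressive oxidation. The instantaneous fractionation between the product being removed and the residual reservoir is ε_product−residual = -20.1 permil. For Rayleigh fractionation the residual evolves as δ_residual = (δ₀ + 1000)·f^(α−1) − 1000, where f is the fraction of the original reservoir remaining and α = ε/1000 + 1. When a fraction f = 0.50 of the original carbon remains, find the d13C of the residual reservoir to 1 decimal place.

Rayleigh residual: δ_res = (δ₀ + 1000)·f^(α−1) − 1000
α = ε/1000 + 1 = 0.97990, so α − 1 = -0.02010
f^(α−1) = 0.50^(-0.02010) = 1.014030
δ_res = (-20.4 + 1000) × 1.014030 − 1000 = 993.344 − 1000 = -6.66 permil

-6.7 permil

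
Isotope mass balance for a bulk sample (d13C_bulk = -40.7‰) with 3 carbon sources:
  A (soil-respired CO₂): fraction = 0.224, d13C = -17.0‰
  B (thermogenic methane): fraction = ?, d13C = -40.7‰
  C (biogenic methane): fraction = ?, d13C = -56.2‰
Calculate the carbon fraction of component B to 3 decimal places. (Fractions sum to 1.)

Let f_B and f_C be the unknown fractions; fractions sum to 1 so f_B + f_C = 0.776.
Mass balance: Σ fᵢ·δᵢ = δ_bulk ⇒ f_B·(-40.7) + f_C·(-56.2) = -40.7 − (-3.808) = -36.892
Substitute f_C = 0.776 − f_B:
f_B·(-40.7 − -56.2) = -36.892 − 0.776×(-56.2) = 6.719
f_B = 6.719 / 15.5 = 0.4335

0.433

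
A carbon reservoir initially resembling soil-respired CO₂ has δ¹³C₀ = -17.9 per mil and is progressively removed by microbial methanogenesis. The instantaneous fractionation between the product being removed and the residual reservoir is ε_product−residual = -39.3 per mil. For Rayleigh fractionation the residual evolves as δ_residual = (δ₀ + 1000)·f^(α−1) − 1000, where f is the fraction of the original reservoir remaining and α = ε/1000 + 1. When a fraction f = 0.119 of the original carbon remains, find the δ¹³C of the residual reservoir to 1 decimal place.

67.8 per mil

Rayleigh residual: δ_res = (δ₀ + 1000)·f^(α−1) − 1000
α = ε/1000 + 1 = 0.96070, so α − 1 = -0.03930
f^(α−1) = 0.119^(-0.03930) = 1.087254
δ_res = (-17.9 + 1000) × 1.087254 − 1000 = 1067.792 − 1000 = 67.79 per mil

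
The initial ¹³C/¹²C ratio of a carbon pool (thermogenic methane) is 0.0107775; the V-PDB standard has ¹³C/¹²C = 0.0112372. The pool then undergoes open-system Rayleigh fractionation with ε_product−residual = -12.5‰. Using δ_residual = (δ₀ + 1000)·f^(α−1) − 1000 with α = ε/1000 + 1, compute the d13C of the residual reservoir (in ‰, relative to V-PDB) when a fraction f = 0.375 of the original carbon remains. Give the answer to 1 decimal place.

-29.1‰

δ₀ = (0.0107775/0.0112372 − 1)×1000 = (0.959091 − 1)×1000 = -40.909‰
α − 1 = ε/1000 = -0.0125
f^(α−1) = 0.375^(-0.0125) = 1.012336
δ_res = (-40.909 + 1000) × 1.012336 − 1000 = 970.922 − 1000 = -29.08‰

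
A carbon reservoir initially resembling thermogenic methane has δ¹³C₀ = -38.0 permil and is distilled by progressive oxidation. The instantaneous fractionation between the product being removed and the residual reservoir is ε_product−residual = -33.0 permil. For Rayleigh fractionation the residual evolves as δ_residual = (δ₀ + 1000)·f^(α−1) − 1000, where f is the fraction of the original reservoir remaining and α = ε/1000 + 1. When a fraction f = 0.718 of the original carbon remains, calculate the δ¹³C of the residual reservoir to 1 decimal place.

Rayleigh residual: δ_res = (δ₀ + 1000)·f^(α−1) − 1000
α = ε/1000 + 1 = 0.96700, so α − 1 = -0.03300
f^(α−1) = 0.718^(-0.03300) = 1.010992
δ_res = (-38.0 + 1000) × 1.010992 − 1000 = 972.575 − 1000 = -27.43 permil

-27.4 permil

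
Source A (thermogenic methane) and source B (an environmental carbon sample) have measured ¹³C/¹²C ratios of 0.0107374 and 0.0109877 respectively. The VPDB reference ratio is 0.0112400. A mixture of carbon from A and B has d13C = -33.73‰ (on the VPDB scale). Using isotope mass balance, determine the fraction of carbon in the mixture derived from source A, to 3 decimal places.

0.507

δ_A = (0.0107374/0.0112400 − 1)×1000 = (0.955285 − 1)×1000 = -44.715‰
δ_B = (0.0109877/0.0112400 − 1)×1000 = (0.977553 − 1)×1000 = -22.447‰
f_A = (δ_mix − δ_B)/(δ_A − δ_B) = (-33.73 − (-22.447))/(-44.715 − (-22.447))
f_A = -11.283 / -22.269 = 0.5067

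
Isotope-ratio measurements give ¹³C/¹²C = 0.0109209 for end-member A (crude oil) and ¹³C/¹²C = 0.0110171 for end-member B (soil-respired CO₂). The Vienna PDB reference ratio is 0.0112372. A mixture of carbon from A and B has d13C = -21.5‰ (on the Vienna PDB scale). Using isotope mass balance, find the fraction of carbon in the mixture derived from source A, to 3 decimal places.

δ_A = (0.0109209/0.0112372 − 1)×1000 = (0.971852 − 1)×1000 = -28.148‰
δ_B = (0.0110171/0.0112372 − 1)×1000 = (0.980413 − 1)×1000 = -19.587‰
f_A = (δ_mix − δ_B)/(δ_A − δ_B) = (-21.5 − (-19.587))/(-28.148 − (-19.587))
f_A = -1.913 / -8.561 = 0.2235

0.223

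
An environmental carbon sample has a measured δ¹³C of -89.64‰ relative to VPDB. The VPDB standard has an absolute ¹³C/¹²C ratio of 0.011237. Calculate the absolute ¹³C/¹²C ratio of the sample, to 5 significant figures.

R_sample = R_standard × (δ¹³C/1000 + 1)
R_sample = 0.011237 × (-89.64/1000 + 1) = 0.011237 × 0.910360
R_sample = 0.0102297

0.010230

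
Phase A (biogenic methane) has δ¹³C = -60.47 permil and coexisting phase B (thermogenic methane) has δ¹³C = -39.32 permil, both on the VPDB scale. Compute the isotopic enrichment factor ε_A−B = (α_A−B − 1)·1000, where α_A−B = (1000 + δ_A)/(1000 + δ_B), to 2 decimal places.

-22.02 permil

α_A−B = (1000 + -60.47) / (1000 + -39.32) = 939.53 / 960.68 = 0.977984
ε_A−B = (0.977984 − 1) × 1000 = -22.016 permil
(The approximation ε ≈ δ_A − δ_B would give -21.15 permil.)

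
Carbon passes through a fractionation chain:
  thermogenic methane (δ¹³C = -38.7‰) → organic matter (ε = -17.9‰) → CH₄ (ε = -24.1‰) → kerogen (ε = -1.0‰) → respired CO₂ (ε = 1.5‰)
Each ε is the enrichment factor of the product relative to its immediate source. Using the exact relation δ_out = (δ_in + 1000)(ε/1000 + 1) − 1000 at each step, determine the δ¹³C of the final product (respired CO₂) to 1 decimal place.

step 1: δ = (-38.70 + 1000)·(-17.9/1000 + 1) − 1000 = -55.91‰
step 2: δ = (-55.91 + 1000)·(-24.1/1000 + 1) − 1000 = -78.66‰
step 3: δ = (-78.66 + 1000)·(-1.0/1000 + 1) − 1000 = -79.58‰
step 4: δ = (-79.58 + 1000)·(1.5/1000 + 1) − 1000 = -78.20‰

-78.2‰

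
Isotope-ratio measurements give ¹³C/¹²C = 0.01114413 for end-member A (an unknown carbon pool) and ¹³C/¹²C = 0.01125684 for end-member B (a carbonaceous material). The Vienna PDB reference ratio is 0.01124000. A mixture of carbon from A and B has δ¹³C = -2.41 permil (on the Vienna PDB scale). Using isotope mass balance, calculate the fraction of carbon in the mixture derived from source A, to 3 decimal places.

0.390

δ_A = (0.01114413/0.01124000 − 1)×1000 = (0.991471 − 1)×1000 = -8.529 permil
δ_B = (0.01125684/0.01124000 − 1)×1000 = (1.001498 − 1)×1000 = 1.498 permil
f_A = (δ_mix − δ_B)/(δ_A − δ_B) = (-2.41 − (1.498))/(-8.529 − (1.498))
f_A = -3.908 / -10.028 = 0.3897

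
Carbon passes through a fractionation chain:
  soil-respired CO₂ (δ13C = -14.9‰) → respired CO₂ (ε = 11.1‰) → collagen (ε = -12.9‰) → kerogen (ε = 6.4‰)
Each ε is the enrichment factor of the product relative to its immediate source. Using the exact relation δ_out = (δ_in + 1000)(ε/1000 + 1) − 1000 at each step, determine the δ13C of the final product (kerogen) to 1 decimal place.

-10.5‰

step 1: δ = (-14.90 + 1000)·(11.1/1000 + 1) − 1000 = -3.97‰
step 2: δ = (-3.97 + 1000)·(-12.9/1000 + 1) − 1000 = -16.81‰
step 3: δ = (-16.81 + 1000)·(6.4/1000 + 1) − 1000 = -10.52‰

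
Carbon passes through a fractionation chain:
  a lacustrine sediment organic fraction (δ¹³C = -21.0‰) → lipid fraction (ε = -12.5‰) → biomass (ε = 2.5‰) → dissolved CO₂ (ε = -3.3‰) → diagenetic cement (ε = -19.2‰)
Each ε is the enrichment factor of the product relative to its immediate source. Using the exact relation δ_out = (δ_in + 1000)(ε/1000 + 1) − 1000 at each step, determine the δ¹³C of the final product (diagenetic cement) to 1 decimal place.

step 1: δ = (-21.00 + 1000)·(-12.5/1000 + 1) − 1000 = -33.24‰
step 2: δ = (-33.24 + 1000)·(2.5/1000 + 1) − 1000 = -30.82‰
step 3: δ = (-30.82 + 1000)·(-3.3/1000 + 1) − 1000 = -34.02‰
step 4: δ = (-34.02 + 1000)·(-19.2/1000 + 1) − 1000 = -52.57‰

-52.6‰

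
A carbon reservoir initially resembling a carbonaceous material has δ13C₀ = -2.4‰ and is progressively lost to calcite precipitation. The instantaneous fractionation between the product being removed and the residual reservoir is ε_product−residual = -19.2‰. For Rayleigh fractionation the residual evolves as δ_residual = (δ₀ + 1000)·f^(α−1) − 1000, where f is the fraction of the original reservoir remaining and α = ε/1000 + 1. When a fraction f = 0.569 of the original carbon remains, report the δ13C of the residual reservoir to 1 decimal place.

Rayleigh residual: δ_res = (δ₀ + 1000)·f^(α−1) − 1000
α = ε/1000 + 1 = 0.98080, so α − 1 = -0.01920
f^(α−1) = 0.569^(-0.01920) = 1.010885
δ_res = (-2.4 + 1000) × 1.010885 − 1000 = 1008.459 − 1000 = 8.46‰

8.5‰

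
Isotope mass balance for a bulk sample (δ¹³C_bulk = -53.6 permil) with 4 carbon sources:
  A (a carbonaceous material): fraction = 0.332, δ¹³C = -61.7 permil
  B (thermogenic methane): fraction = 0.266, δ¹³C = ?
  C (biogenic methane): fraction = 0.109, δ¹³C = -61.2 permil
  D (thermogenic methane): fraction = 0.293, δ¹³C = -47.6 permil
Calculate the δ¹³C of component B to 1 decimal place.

Isotope mass balance: δ_bulk = Σ fᵢ·δᵢ.
-53.6 = 0.332×(-61.7) + 0.266×δ_B + 0.109×(-61.2) + 0.293×(-47.6)
0.266·δ_B = -53.6 − (-41.102) = -12.498
δ_B = -12.498 / 0.266 = -46.98 permil

-47.0 permil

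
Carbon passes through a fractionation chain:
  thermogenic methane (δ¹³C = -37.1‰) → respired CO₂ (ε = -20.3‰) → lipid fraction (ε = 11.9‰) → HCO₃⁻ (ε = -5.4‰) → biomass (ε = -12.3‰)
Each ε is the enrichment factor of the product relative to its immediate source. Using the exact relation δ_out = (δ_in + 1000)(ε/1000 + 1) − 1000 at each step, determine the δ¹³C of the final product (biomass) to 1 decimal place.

-62.3‰

step 1: δ = (-37.10 + 1000)·(-20.3/1000 + 1) − 1000 = -56.65‰
step 2: δ = (-56.65 + 1000)·(11.9/1000 + 1) − 1000 = -45.42‰
step 3: δ = (-45.42 + 1000)·(-5.4/1000 + 1) − 1000 = -50.58‰
step 4: δ = (-50.58 + 1000)·(-12.3/1000 + 1) − 1000 = -62.25‰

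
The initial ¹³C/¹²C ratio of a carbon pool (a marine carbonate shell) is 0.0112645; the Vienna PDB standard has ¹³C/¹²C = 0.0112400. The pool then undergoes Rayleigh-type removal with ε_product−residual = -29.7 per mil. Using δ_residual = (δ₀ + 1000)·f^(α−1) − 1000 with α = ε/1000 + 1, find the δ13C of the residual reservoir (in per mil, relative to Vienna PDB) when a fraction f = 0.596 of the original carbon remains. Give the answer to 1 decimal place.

δ₀ = (0.0112645/0.0112400 − 1)×1000 = (1.002180 − 1)×1000 = 2.180 per mil
α − 1 = ε/1000 = -0.0297
f^(α−1) = 0.596^(-0.0297) = 1.015489
δ_res = (2.180 + 1000) × 1.015489 − 1000 = 1017.702 − 1000 = 17.70 per mil

17.7 per mil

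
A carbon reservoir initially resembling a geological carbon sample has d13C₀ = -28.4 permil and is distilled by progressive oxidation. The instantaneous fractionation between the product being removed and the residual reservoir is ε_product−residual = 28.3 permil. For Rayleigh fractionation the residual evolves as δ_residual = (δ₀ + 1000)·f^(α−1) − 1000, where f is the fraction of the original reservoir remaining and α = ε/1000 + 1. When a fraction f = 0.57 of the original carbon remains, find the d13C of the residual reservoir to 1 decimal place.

-43.7 permil

Rayleigh residual: δ_res = (δ₀ + 1000)·f^(α−1) − 1000
α = ε/1000 + 1 = 1.02830, so α − 1 = 0.02830
f^(α−1) = 0.57^(0.02830) = 0.984218
δ_res = (-28.4 + 1000) × 0.984218 − 1000 = 956.266 − 1000 = -43.73 permil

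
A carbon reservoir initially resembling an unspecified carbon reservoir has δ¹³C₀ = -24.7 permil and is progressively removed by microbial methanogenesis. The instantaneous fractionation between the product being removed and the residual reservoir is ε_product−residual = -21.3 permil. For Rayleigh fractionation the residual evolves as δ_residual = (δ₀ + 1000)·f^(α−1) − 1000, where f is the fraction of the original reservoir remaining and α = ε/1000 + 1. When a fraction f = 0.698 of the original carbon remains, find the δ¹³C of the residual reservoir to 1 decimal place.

-17.2 permil

Rayleigh residual: δ_res = (δ₀ + 1000)·f^(α−1) − 1000
α = ε/1000 + 1 = 0.97870, so α − 1 = -0.02130
f^(α−1) = 0.698^(-0.02130) = 1.007688
δ_res = (-24.7 + 1000) × 1.007688 − 1000 = 982.798 − 1000 = -17.20 permil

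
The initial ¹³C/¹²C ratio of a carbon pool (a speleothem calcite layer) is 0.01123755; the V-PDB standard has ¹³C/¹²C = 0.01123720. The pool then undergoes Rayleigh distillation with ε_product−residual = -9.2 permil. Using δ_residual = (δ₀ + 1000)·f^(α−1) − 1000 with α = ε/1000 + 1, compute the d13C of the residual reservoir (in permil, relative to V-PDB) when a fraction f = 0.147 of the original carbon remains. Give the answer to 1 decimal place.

δ₀ = (0.01123755/0.01123720 − 1)×1000 = (1.000031 − 1)×1000 = 0.031 permil
α − 1 = ε/1000 = -0.0092
f^(α−1) = 0.147^(-0.0092) = 1.017796
δ_res = (0.031 + 1000) × 1.017796 − 1000 = 1017.828 − 1000 = 17.83 permil

17.8 permil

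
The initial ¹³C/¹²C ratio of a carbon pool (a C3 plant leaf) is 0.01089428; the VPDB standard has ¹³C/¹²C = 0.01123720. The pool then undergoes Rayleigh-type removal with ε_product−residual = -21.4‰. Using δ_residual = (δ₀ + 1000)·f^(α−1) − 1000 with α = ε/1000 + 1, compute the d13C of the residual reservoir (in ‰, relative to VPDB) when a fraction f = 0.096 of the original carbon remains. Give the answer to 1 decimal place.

19.3‰

δ₀ = (0.01089428/0.01123720 − 1)×1000 = (0.969484 − 1)×1000 = -30.516‰
α − 1 = ε/1000 = -0.0214
f^(α−1) = 0.096^(-0.0214) = 1.051428
δ_res = (-30.516 + 1000) × 1.051428 − 1000 = 1019.342 − 1000 = 19.34‰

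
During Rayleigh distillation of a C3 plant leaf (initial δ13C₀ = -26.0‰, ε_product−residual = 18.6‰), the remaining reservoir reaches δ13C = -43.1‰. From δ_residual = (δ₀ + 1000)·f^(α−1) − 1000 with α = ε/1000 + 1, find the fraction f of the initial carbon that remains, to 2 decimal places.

0.39

α − 1 = ε/1000 = 0.0186
(δ_res + 1000)/(δ₀ + 1000) = (-43.1 + 1000)/(-26.0 + 1000) = 956.9/974.0 = 0.982444
f = 0.982444^(1/0.0186) = exp(ln(0.982444)/0.0186) = exp(-0.01771/0.0186)
f = exp(-0.9523) = 0.3859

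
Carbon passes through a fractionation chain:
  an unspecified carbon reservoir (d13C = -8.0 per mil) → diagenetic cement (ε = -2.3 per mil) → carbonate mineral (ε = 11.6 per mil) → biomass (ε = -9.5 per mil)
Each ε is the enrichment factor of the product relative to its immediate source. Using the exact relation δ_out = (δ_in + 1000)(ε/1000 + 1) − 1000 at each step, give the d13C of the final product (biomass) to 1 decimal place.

-8.3 per mil

step 1: δ = (-8.00 + 1000)·(-2.3/1000 + 1) − 1000 = -10.28 per mil
step 2: δ = (-10.28 + 1000)·(11.6/1000 + 1) − 1000 = 1.20 per mil
step 3: δ = (1.20 + 1000)·(-9.5/1000 + 1) − 1000 = -8.31 per mil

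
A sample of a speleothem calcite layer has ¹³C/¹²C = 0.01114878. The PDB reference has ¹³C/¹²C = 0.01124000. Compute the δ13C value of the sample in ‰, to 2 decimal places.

-8.12‰

δ13C = (R_sample / R_standard − 1) × 1000
R_sample / R_standard = 0.01114878 / 0.01124000 = 0.991884
δ13C = (0.991884 − 1) × 1000 = -8.116‰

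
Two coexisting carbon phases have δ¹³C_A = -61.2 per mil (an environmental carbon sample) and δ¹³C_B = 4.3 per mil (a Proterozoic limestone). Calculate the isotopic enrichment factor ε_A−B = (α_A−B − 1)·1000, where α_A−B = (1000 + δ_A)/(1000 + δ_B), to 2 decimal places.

-65.22 per mil

α_A−B = (1000 + -61.2) / (1000 + 4.3) = 938.8 / 1004.3 = 0.934780
ε_A−B = (0.934780 − 1) × 1000 = -65.220 per mil
(The approximation ε ≈ δ_A − δ_B would give -65.5 per mil.)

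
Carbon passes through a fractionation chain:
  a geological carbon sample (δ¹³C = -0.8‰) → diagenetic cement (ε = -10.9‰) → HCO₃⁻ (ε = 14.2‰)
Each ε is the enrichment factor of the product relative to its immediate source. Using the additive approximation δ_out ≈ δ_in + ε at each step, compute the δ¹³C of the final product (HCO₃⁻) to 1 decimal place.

2.5‰

step 1: δ ≈ -0.8 + (-10.9) = -11.7‰
step 2: δ ≈ -11.7 + (14.2) = 2.5‰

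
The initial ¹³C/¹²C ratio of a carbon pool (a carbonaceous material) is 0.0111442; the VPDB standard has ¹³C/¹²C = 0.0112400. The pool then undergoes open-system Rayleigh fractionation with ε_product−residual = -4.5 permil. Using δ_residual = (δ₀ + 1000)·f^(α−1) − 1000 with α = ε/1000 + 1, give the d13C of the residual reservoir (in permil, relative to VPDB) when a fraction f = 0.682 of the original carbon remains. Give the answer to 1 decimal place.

-6.8 permil

δ₀ = (0.0111442/0.0112400 − 1)×1000 = (0.991477 − 1)×1000 = -8.523 permil
α − 1 = ε/1000 = -0.0045
f^(α−1) = 0.682^(-0.0045) = 1.001724
δ_res = (-8.523 + 1000) × 1.001724 − 1000 = 993.186 − 1000 = -6.81 permil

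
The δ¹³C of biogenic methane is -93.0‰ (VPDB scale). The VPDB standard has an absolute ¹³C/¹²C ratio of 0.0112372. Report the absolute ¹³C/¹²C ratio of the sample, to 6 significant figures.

R_sample = R_standard × (δ¹³C/1000 + 1)
R_sample = 0.0112372 × (-93.0/1000 + 1) = 0.0112372 × 0.907000
R_sample = 0.0101921

0.0101921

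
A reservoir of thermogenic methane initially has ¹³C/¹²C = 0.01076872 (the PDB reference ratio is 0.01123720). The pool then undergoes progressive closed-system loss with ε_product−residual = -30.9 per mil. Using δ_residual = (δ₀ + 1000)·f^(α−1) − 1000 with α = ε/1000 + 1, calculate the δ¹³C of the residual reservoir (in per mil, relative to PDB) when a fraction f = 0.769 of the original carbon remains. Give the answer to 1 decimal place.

-33.9 per mil

δ₀ = (0.01076872/0.01123720 − 1)×1000 = (0.958310 − 1)×1000 = -41.690 per mil
α − 1 = ε/1000 = -0.0309
f^(α−1) = 0.769^(-0.0309) = 1.008149
δ_res = (-41.690 + 1000) × 1.008149 − 1000 = 966.120 − 1000 = -33.88 per mil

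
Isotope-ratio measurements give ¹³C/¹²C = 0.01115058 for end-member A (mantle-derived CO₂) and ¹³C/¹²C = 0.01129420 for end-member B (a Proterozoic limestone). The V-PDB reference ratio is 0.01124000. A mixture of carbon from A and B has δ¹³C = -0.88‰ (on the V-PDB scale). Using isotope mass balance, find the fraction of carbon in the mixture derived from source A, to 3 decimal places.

δ_A = (0.01115058/0.01124000 − 1)×1000 = (0.992044 − 1)×1000 = -7.956‰
δ_B = (0.01129420/0.01124000 − 1)×1000 = (1.004822 − 1)×1000 = 4.822‰
f_A = (δ_mix − δ_B)/(δ_A − δ_B) = (-0.88 − (4.822))/(-7.956 − (4.822))
f_A = -5.702 / -12.778 = 0.4463

0.446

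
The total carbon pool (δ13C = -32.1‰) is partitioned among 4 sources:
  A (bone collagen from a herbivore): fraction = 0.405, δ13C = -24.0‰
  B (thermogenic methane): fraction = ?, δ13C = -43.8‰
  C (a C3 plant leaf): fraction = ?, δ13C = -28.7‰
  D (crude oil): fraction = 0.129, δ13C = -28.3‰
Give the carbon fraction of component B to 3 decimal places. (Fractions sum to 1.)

Let f_B and f_C be the unknown fractions; fractions sum to 1 so f_B + f_C = 0.466.
Mass balance: Σ fᵢ·δᵢ = δ_bulk ⇒ f_B·(-43.8) + f_C·(-28.7) = -32.1 − (-13.371) = -18.729
Substitute f_C = 0.466 − f_B:
f_B·(-43.8 − -28.7) = -18.729 − 0.466×(-28.7) = -5.355
f_B = -5.355 / -15.1 = 0.3546

0.355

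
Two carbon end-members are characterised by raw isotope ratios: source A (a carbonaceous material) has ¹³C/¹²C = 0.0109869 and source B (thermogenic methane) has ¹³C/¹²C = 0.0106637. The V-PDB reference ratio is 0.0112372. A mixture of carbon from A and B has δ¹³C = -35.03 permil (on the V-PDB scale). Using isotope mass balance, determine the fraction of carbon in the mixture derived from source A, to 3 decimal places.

0.557

δ_A = (0.0109869/0.0112372 − 1)×1000 = (0.977726 − 1)×1000 = -22.274 permil
δ_B = (0.0106637/0.0112372 − 1)×1000 = (0.948964 − 1)×1000 = -51.036 permil
f_A = (δ_mix − δ_B)/(δ_A − δ_B) = (-35.03 − (-51.036))/(-22.274 − (-51.036))
f_A = 16.006 / 28.762 = 0.5565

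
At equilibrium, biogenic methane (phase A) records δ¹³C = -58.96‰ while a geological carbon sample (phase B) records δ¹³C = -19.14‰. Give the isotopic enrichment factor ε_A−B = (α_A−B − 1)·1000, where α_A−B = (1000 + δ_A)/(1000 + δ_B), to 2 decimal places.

-40.60‰

α_A−B = (1000 + -58.96) / (1000 + -19.14) = 941.04 / 980.86 = 0.959403
ε_A−B = (0.959403 − 1) × 1000 = -40.597‰
(The approximation ε ≈ δ_A − δ_B would give -39.82‰.)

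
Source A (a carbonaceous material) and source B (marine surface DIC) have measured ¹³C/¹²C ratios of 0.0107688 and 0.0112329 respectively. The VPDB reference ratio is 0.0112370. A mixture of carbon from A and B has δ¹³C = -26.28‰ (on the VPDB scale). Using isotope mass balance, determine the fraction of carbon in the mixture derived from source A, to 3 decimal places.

0.627

δ_A = (0.0107688/0.0112370 − 1)×1000 = (0.958334 − 1)×1000 = -41.666‰
δ_B = (0.0112329/0.0112370 − 1)×1000 = (0.999635 − 1)×1000 = -0.365‰
f_A = (δ_mix − δ_B)/(δ_A − δ_B) = (-26.28 − (-0.365))/(-41.666 − (-0.365))
f_A = -25.915 / -41.301 = 0.6275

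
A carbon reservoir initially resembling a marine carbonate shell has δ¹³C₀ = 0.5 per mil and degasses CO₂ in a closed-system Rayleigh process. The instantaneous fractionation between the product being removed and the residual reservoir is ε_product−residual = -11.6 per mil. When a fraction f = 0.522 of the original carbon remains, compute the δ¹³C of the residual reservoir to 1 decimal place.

Rayleigh residual: δ_res = (δ₀ + 1000)·f^(α−1) − 1000
α = ε/1000 + 1 = 0.98840, so α − 1 = -0.01160
f^(α−1) = 0.522^(-0.01160) = 1.007570
δ_res = (0.5 + 1000) × 1.007570 − 1000 = 1008.073 − 1000 = 8.07 per mil

8.1 per mil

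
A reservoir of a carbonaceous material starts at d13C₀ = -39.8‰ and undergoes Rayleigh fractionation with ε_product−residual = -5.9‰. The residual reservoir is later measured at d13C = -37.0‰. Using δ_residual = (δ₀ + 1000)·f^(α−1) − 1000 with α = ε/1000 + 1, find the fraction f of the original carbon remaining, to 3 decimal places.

0.610

α − 1 = ε/1000 = -0.0059
(δ_res + 1000)/(δ₀ + 1000) = (-37.0 + 1000)/(-39.8 + 1000) = 963.0/960.2 = 1.002916
f = 1.002916^(1/-0.0059) = exp(ln(1.002916)/-0.0059) = exp(0.00291/-0.0059)
f = exp(-0.4935) = 0.6105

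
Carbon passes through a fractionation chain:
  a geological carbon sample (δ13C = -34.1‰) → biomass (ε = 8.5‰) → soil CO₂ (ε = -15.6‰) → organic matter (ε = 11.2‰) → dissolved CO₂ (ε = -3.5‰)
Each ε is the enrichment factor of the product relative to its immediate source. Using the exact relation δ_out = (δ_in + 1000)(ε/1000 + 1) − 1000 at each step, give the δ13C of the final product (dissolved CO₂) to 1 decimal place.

step 1: δ = (-34.10 + 1000)·(8.5/1000 + 1) − 1000 = -25.89‰
step 2: δ = (-25.89 + 1000)·(-15.6/1000 + 1) − 1000 = -41.09‰
step 3: δ = (-41.09 + 1000)·(11.2/1000 + 1) − 1000 = -30.35‰
step 4: δ = (-30.35 + 1000)·(-3.5/1000 + 1) − 1000 = -33.74‰

-33.7‰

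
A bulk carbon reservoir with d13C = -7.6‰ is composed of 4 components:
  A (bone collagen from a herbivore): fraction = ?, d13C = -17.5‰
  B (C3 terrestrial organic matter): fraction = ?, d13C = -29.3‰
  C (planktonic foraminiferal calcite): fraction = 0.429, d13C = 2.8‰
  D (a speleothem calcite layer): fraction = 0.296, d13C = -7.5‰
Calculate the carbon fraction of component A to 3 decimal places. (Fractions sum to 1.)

0.125

Let f_A and f_B be the unknown fractions; fractions sum to 1 so f_A + f_B = 0.275.
Mass balance: Σ fᵢ·δᵢ = δ_bulk ⇒ f_A·(-17.5) + f_B·(-29.3) = -7.6 − (-1.019) = -6.581
Substitute f_B = 0.275 − f_A:
f_A·(-17.5 − -29.3) = -6.581 − 0.275×(-29.3) = 1.476
f_A = 1.476 / 11.8 = 0.1251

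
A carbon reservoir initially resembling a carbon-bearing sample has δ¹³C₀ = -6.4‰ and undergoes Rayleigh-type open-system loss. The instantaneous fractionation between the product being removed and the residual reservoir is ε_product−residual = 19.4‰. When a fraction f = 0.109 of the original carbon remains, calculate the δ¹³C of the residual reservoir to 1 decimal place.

-48.2‰

Rayleigh residual: δ_res = (δ₀ + 1000)·f^(α−1) − 1000
α = ε/1000 + 1 = 1.01940, so α − 1 = 0.01940
f^(α−1) = 0.109^(0.01940) = 0.957913
δ_res = (-6.4 + 1000) × 0.957913 − 1000 = 951.782 − 1000 = -48.22‰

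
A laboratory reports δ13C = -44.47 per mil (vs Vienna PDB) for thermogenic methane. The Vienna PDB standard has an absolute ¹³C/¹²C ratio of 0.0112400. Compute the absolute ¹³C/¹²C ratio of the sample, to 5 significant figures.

0.010740

R_sample = R_standard × (δ13C/1000 + 1)
R_sample = 0.0112400 × (-44.47/1000 + 1) = 0.0112400 × 0.955530
R_sample = 0.0107402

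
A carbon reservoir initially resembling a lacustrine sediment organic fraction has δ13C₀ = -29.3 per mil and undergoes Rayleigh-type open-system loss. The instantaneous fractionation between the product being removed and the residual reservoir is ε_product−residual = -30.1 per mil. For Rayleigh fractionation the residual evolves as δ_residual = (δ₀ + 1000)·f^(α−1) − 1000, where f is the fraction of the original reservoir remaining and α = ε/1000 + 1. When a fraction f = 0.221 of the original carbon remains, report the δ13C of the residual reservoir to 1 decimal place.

Rayleigh residual: δ_res = (δ₀ + 1000)·f^(α−1) − 1000
α = ε/1000 + 1 = 0.96990, so α − 1 = -0.03010
f^(α−1) = 0.221^(-0.03010) = 1.046487
δ_res = (-29.3 + 1000) × 1.046487 − 1000 = 1015.825 − 1000 = 15.82 per mil

15.8 per mil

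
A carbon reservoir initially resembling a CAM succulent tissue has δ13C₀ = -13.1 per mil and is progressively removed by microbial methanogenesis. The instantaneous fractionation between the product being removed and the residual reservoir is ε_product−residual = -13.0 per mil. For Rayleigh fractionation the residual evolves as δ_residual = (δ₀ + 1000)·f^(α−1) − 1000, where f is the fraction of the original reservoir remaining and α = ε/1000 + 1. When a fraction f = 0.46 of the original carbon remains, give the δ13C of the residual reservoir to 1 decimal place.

Rayleigh residual: δ_res = (δ₀ + 1000)·f^(α−1) − 1000
α = ε/1000 + 1 = 0.98700, so α − 1 = -0.01300
f^(α−1) = 0.46^(-0.01300) = 1.010146
δ_res = (-13.1 + 1000) × 1.010146 − 1000 = 996.913 − 1000 = -3.09 per mil

-3.1 per mil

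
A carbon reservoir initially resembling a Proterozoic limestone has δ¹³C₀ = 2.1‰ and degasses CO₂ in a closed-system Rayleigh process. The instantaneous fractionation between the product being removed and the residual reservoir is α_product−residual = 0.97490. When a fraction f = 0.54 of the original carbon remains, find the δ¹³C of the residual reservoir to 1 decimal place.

Rayleigh residual: δ_res = (δ₀ + 1000)·f^(α−1) − 1000
α − 1 = -0.02510
f^(α−1) = 0.54^(-0.02510) = 1.015586
δ_res = (2.1 + 1000) × 1.015586 − 1000 = 1017.719 − 1000 = 17.72‰

17.7‰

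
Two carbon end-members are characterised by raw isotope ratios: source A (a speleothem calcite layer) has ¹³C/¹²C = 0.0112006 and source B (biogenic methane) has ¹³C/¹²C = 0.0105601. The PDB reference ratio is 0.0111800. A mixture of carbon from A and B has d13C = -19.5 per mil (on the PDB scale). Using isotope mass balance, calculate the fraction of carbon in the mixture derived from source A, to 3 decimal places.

δ_A = (0.0112006/0.0111800 − 1)×1000 = (1.001843 − 1)×1000 = 1.843 per mil
δ_B = (0.0105601/0.0111800 − 1)×1000 = (0.944553 − 1)×1000 = -55.447 per mil
f_A = (δ_mix − δ_B)/(δ_A − δ_B) = (-19.5 − (-55.447))/(1.843 − (-55.447))
f_A = 35.947 / 57.290 = 0.6275

0.627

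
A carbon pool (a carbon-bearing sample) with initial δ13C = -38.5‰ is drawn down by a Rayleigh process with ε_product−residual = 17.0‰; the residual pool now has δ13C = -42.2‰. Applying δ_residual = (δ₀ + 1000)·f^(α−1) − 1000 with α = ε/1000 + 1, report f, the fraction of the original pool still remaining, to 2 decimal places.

α − 1 = ε/1000 = 0.0170
(δ_res + 1000)/(δ₀ + 1000) = (-42.2 + 1000)/(-38.5 + 1000) = 957.8/961.5 = 0.996152
f = 0.996152^(1/0.0170) = exp(ln(0.996152)/0.0170) = exp(-0.00386/0.0170)
f = exp(-0.2268) = 0.7971

0.80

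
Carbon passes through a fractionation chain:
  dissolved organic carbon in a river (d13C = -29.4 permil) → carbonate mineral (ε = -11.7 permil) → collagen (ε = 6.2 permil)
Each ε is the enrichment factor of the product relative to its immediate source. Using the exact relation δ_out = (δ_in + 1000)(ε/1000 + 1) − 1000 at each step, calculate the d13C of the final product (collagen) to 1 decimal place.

step 1: δ = (-29.40 + 1000)·(-11.7/1000 + 1) − 1000 = -40.76 permil
step 2: δ = (-40.76 + 1000)·(6.2/1000 + 1) − 1000 = -34.81 permil

-34.8 permil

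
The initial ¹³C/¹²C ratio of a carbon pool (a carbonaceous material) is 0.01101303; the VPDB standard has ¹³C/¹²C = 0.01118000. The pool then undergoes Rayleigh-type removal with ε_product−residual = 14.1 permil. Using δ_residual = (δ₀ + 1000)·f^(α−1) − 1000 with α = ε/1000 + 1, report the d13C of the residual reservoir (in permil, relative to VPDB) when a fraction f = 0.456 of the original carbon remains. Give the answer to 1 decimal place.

δ₀ = (0.01101303/0.01118000 − 1)×1000 = (0.985065 − 1)×1000 = -14.935 permil
α − 1 = ε/1000 = 0.0141
f^(α−1) = 0.456^(0.0141) = 0.988989
δ_res = (-14.935 + 1000) × 0.988989 − 1000 = 974.219 − 1000 = -25.78 permil

-25.8 permil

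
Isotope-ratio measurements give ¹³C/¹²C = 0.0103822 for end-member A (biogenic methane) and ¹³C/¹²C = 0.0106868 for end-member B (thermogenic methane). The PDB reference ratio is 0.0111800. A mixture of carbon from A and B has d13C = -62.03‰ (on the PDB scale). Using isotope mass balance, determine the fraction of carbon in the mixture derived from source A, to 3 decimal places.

0.658

δ_A = (0.0103822/0.0111800 − 1)×1000 = (0.928640 − 1)×1000 = -71.360‰
δ_B = (0.0106868/0.0111800 − 1)×1000 = (0.955886 − 1)×1000 = -44.114‰
f_A = (δ_mix − δ_B)/(δ_A − δ_B) = (-62.03 − (-44.114))/(-71.360 − (-44.114))
f_A = -17.916 / -27.245 = 0.6576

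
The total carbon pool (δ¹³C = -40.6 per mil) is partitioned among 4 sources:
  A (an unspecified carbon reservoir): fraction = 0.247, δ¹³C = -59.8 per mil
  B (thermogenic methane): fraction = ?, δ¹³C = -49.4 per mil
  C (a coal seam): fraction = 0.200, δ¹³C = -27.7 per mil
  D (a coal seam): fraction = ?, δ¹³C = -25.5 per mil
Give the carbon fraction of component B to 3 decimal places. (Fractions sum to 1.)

Let f_B and f_D be the unknown fractions; fractions sum to 1 so f_B + f_D = 0.553.
Mass balance: Σ fᵢ·δᵢ = δ_bulk ⇒ f_B·(-49.4) + f_D·(-25.5) = -40.6 − (-20.311) = -20.289
Substitute f_D = 0.553 − f_B:
f_B·(-49.4 − -25.5) = -20.289 − 0.553×(-25.5) = -6.188
f_B = -6.188 / -23.9 = 0.2589

0.259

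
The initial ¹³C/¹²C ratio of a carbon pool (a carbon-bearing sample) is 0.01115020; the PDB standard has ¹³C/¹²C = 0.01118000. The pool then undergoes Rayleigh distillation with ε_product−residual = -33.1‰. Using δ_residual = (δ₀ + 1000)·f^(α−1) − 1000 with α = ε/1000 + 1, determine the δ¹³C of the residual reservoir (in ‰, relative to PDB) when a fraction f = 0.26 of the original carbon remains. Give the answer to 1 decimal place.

δ₀ = (0.01115020/0.01118000 − 1)×1000 = (0.997335 − 1)×1000 = -2.665‰
α − 1 = ε/1000 = -0.0331
f^(α−1) = 0.26^(-0.0331) = 1.045597
δ_res = (-2.665 + 1000) × 1.045597 − 1000 = 1042.810 − 1000 = 42.81‰

42.8‰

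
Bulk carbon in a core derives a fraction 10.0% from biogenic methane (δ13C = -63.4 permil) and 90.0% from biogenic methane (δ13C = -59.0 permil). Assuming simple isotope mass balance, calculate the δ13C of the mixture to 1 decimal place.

-59.4 permil

δ_mix = f_A·δ_A + f_B·δ_B
δ_mix = 0.100 × (-63.4) + 0.900 × (-59.0)
δ_mix = -6.34 + -53.10 = -59.44 permil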